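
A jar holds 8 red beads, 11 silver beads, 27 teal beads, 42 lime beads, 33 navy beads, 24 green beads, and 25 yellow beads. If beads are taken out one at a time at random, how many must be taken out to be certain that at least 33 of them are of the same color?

160

In the worst case we take at most 32 of each color, but all 8 red, all 11 silver, all 27 teal, all 24 green, and all 25 yellow (fewer than 32), giving 8 + 11 + 27 + 32 + 32 + 24 + 25 = 159.
One more bead then forces some color to 33, so 159 + 1 = 160.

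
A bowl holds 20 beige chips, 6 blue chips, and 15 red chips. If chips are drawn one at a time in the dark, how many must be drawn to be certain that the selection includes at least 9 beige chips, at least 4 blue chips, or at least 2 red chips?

13

The worst case stops just short of every target: 8 beige, 3 blue, 1 red — 8 + 3 + 1 = 12 chips.
One more chip must push some color to its target, so 12 + 1 = 13.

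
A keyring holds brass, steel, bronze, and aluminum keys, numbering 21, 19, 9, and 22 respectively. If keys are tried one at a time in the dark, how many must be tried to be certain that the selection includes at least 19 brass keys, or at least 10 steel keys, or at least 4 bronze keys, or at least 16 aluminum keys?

The worst case stops just short of every target: 18 brass, 9 steel, 3 bronze, 15 aluminum — 18 + 9 + 3 + 15 = 45 keys.
One more key must push some type to its target, so 45 + 1 = 46.

46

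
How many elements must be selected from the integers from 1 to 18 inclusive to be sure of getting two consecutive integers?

Partition {1, …, 18} into 9 pairs: {1,2}, {3,4}, …, {17,18}.
Choosing 9 integers — say the 9 even numbers 2, 4, …, 18 — takes one from each pair and avoids the property.
Choosing 10 forces two into the same pair by pigeonhole, and those are consecutive. So 10.

10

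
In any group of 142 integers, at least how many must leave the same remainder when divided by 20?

The 142 integers fall into 20 residue classes modulo 20.
If each of the 20 residue classes modulo 20 held at most 7, the total would be at most 20 × 7 = 140 < 142, a contradiction.
So at least one holds ⌈142/20⌉ = 8.

8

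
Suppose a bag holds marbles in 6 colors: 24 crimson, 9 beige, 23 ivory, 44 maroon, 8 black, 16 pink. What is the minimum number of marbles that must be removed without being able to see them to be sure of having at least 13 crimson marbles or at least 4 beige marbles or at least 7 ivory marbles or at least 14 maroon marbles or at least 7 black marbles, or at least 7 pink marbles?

Each of the 6 colors has its own threshold; avoid all of them simultaneously.
The worst case stops just short of every target: 12 crimson, 3 beige, 6 ivory, 13 maroon, 6 black, 6 pink — 12 + 3 + 6 + 13 + 6 + 6 = 46 marbles.
One more marble must push some color to its target, so 46 + 1 = 47.

47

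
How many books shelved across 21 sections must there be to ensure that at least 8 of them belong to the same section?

148

There are 21 sections acting as pigeonholes.
With 21 × 7 = 147 books we could place exactly 7 in each, with no class reaching 8.
One more forces some class to hold 8, so 147 + 1 = 148.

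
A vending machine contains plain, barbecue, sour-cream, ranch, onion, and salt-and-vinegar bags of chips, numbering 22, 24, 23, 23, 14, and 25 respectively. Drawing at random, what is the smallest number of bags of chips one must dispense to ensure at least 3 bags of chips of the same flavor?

The worst case takes 2 bags of chips of each flavor without reaching 3 of any: 6 × 2 = 12.
The next bag of chips must bring some flavor to 3, so 12 + 1 = 13.

13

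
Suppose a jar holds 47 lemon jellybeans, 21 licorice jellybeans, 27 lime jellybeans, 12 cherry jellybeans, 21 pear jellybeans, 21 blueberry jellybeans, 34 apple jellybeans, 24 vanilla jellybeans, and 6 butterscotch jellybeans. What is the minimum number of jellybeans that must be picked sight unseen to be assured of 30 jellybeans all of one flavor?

Treat the 9 flavors as pigeonholes.
In the worst case we take at most 29 of each flavor, but all 21 licorice, all 27 lime, all 12 cherry, all 21 pear, all 21 blueberry, all 24 vanilla, and all 6 butterscotch (fewer than 29), giving 29 + 21 + 27 + 12 + 21 + 21 + 29 + 24 + 6 = 190.
One more jellybean then forces some flavor to 30, so 190 + 1 = 191.

191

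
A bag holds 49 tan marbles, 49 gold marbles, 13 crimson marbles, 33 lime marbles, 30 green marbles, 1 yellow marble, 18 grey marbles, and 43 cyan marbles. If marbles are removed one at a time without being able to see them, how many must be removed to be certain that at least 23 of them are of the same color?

143

Treat the 8 colors as pigeonholes.
In the worst case we take at most 22 of each color, but all 13 crimson, all 1 yellow, and all 18 grey (fewer than 22), giving 22 + 22 + 13 + 22 + 22 + 1 + 18 + 22 = 142.
One more marble then forces some color to 23, so 142 + 1 = 143.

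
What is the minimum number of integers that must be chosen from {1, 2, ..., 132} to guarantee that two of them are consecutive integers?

Partition {1, …, 132} into 66 pairs: {1,2}, {3,4}, …, {131,132}.
Choosing 66 integers — say the 66 even numbers 2, 4, …, 132 — takes one from each pair and avoids the property.
Choosing 67 forces two into the same pair by pigeonhole, and those are consecutive. So 67.

67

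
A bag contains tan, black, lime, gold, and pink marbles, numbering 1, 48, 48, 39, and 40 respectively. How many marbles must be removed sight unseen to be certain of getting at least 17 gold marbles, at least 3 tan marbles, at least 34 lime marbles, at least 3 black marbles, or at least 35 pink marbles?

87

The worst case stops just short of every target: all 1 tan, 2 black, 33 lime, 16 gold, 34 pink — 1 + 2 + 33 + 16 + 34 = 86 marbles.
One more marble must push some color to its target, so 86 + 1 = 87.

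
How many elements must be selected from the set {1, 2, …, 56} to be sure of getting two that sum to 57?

Partition {1, …, 56} into 28 pairs: {1,56}, {2,55}, …, {28,29}.
Choosing 28 integers — say the integers 1 through 28 — takes one from each pair and avoids the property.
Choosing 29 forces two into the same pair by pigeonhole, and those sum to 57. So 29.

29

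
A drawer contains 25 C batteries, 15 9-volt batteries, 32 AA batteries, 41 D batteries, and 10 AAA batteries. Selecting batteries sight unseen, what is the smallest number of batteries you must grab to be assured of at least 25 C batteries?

To avoid C batteries as long as possible, exhaust the other 4 types first.
The worst case draws every non-C battery first: 15 + 32 + 41 + 10 = 98.
The next 25 draws are then forced to be C, giving 98 + 25 = 123.

123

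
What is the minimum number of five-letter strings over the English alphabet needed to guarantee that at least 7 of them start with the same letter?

There are 26 possible first letters acting as pigeonholes.
With 26 × 6 = 156 five-letter strings over the English alphabet we could place exactly 6 in each, with no class reaching 7.
One more forces some class to hold 7, so 156 + 1 = 157.

157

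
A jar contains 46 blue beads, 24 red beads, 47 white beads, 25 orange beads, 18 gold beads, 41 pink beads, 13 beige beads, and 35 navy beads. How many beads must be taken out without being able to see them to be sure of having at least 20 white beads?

222

The worst case draws every non-white bead first: 46 + 24 + 25 + 18 + 41 + 13 + 35 = 202.
The next 20 draws are then forced to be white, giving 202 + 20 = 222.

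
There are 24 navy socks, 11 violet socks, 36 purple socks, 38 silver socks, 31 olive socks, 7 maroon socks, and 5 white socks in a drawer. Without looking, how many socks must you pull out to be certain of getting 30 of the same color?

135

In the worst case we take at most 29 of each color, but all 24 navy, all 11 violet, all 7 maroon, and all 5 white (fewer than 29), giving 24 + 11 + 29 + 29 + 29 + 7 + 5 = 134.
One more sock then forces some color to 30, so 134 + 1 = 135.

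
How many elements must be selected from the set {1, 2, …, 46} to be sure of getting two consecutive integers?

24

Partition {1, …, 46} into 23 pairs: {1,2}, {3,4}, …, {45,46}.
Choosing 23 integers — say the 23 even numbers 2, 4, …, 46 — takes one from each pair and avoids the property.
Choosing 24 forces two into the same pair by pigeonhole, and those are consecutive. So 24.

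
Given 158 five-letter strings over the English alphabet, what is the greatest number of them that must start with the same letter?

There are 26 possible first letters, which serve as the pigeonholes.
If each of the 26 possible first letters held at most 6, the total would be at most 26 × 6 = 156 < 158, a contradiction.
So at least one holds ⌈158/26⌉ = 7.

7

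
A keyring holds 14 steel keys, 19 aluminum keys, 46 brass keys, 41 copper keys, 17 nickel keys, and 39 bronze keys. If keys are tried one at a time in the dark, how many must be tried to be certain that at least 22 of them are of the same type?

In the worst case we take at most 21 of each type, but all 14 steel, all 19 aluminum, and all 17 nickel (fewer than 21), giving 14 + 19 + 21 + 21 + 17 + 21 = 113.
One more key then forces some type to 22, so 113 + 1 = 114.

114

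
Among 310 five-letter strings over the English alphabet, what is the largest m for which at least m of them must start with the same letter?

The 310 five-letter strings over the English alphabet fall into 26 possible first letters.
If each of the 26 possible first letters held at most 11, the total would be at most 26 × 11 = 286 < 310, a contradiction.
So at least one holds ⌈310/26⌉ = 12.

12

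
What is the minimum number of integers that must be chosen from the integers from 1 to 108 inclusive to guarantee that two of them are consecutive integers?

Partition {1, …, 108} into 54 pairs: {1,2}, {3,4}, …, {107,108}.
Choosing 54 integers — say the 54 even numbers 2, 4, …, 108 — takes one from each pair and avoids the property.
Choosing 55 forces two into the same pair by pigeonhole, and those are consecutive. So 55.

55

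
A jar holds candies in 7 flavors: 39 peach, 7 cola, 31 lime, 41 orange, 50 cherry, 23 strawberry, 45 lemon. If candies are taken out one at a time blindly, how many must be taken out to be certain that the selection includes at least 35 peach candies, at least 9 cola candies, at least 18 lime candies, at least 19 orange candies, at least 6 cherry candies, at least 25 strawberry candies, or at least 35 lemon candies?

The worst case stops just short of every target: 34 peach, all 7 cola, 17 lime, 18 orange, 5 cherry, all 23 strawberry, 34 lemon — 34 + 7 + 17 + 18 + 5 + 23 + 34 = 138 candies.
One more candy must push some flavor to its target, so 138 + 1 = 139.

139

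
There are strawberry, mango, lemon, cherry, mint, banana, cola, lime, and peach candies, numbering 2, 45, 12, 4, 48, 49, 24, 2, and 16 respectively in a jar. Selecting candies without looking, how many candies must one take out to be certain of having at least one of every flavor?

The hardest flavor to obtain is strawberry: we could draw every other candy first — 202 − 2 = 200 candies — without a single strawberry one.
The next draw must be strawberry, so 200 + 1 = 201.

201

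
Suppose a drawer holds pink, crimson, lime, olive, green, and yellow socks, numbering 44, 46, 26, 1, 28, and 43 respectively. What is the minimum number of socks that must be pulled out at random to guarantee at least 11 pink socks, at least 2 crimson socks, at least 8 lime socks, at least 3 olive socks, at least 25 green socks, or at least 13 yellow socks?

56

Each of the 6 colors has its own threshold; avoid all of them simultaneously.
The worst case stops just short of every target: 10 pink, 1 crimson, 7 lime, all 1 olive, 24 green, 12 yellow — 10 + 1 + 7 + 1 + 24 + 12 = 55 socks.
One more sock must push some color to its target, so 55 + 1 = 56.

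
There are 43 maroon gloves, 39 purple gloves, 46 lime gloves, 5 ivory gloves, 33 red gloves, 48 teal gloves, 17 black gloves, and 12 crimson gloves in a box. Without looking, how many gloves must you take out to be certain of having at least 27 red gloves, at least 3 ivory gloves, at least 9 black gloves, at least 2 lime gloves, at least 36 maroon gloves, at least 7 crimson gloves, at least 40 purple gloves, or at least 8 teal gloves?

125

The worst case stops just short of every target: 35 maroon, 39 purple, 1 lime, 2 ivory, 26 red, 7 teal, 8 black, 6 crimson — 35 + 39 + 1 + 2 + 26 + 7 + 8 + 6 = 124 gloves.
One more glove must push some color to its target, so 124 + 1 = 125.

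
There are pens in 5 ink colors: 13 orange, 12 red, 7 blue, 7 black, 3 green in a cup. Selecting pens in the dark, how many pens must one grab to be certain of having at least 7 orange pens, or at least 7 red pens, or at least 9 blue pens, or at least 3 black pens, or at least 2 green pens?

The worst case stops just short of every target: 6 orange, 6 red, all 7 blue, 2 black, 1 green — 6 + 6 + 7 + 2 + 1 = 22 pens.
One more pen must push some ink color to its target, so 22 + 1 = 23.

23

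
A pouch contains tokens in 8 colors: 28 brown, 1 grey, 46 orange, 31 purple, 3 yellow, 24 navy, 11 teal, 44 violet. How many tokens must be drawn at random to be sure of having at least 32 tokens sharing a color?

Treat the 8 colors as pigeonholes.
In the worst case we take at most 31 of each color, but all 28 brown, all 1 grey, all 3 yellow, all 24 navy, and all 11 teal (fewer than 31), giving 28 + 1 + 31 + 31 + 3 + 24 + 11 + 31 = 160.
One more token then forces some color to 32, so 160 + 1 = 161.

161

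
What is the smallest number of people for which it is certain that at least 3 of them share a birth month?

There are 12 months of the year acting as pigeonholes.
With 12 × 2 = 24 people we could place exactly 2 in each, with no class reaching 3.
One more forces some class to hold 3, so 24 + 1 = 25.

25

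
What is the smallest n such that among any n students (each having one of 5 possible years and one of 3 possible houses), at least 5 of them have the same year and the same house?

There are 5 × 3 = 15 (year, house) combinations acting as pigeonholes.
With 15 × 4 = 60 students we could place exactly 4 in each, with no (year, house) pair reaching 5.
One more forces some (year, house) pair to hold 5, so 60 + 1 = 61.

61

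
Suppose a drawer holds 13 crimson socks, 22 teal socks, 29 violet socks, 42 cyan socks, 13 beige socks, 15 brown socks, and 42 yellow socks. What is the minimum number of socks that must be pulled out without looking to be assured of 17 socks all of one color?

106

In the worst case we take at most 16 of each color, but all 13 crimson, all 13 beige, and all 15 brown (fewer than 16), giving 13 + 16 + 16 + 16 + 13 + 15 + 16 = 105.
One more sock then forces some color to 17, so 105 + 1 = 106.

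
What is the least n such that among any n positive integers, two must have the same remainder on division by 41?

42

Two integers differ by a multiple of 41 exactly when they share a remainder mod 41.
There are 41 residue classes mod 41, so 41 integers can all lie in distinct classes.
One more integer must repeat a residue, giving a difference divisible by 41. So n = 41 + 1 = 42.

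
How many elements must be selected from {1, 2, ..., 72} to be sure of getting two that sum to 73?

37

Partition {1, …, 72} into 36 pairs: {1,72}, {2,71}, …, {36,37}.
Choosing 36 integers — say the integers 1 through 36 — takes one from each pair and avoids the property.
Choosing 37 forces two into the same pair by pigeonhole, and those sum to 73. So 37.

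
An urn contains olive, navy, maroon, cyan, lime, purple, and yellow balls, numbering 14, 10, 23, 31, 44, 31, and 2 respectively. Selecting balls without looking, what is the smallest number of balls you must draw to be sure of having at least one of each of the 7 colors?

154

The hardest color to obtain is yellow: we could draw every other ball first — 155 − 2 = 153 balls — without a single yellow one.
The next draw must be yellow, so 153 + 1 = 154.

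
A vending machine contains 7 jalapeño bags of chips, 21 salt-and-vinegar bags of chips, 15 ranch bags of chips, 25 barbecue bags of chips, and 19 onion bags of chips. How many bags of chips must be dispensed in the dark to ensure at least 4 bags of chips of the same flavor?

16

The worst case takes 3 bags of chips of each flavor without reaching 4 of any: 5 × 3 = 15.
The next bag of chips must bring some flavor to 4, so 15 + 1 = 16.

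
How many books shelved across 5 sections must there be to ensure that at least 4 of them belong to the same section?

There are 5 sections acting as pigeonholes.
With 5 × 3 = 15 books we could place exactly 3 in each, with no class reaching 4.
One more forces some class to hold 4, so 15 + 1 = 16.

16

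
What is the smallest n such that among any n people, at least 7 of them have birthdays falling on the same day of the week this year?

43

There are 7 days of the week acting as pigeonholes.
With 7 × 6 = 42 people we could place exactly 6 in each, with no class reaching 7.
One more forces some class to hold 7, so 42 + 1 = 43.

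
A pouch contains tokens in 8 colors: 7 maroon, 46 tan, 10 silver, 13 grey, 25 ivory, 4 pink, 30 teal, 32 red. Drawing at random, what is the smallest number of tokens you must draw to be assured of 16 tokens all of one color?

95

In the worst case we take at most 15 of each color, but all 7 maroon, all 10 silver, all 13 grey, and all 4 pink (fewer than 15), giving 7 + 15 + 10 + 13 + 15 + 4 + 15 + 15 = 94.
One more token then forces some color to 16, so 94 + 1 = 95.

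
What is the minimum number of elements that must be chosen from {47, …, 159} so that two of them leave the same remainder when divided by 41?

42

Group the integers by remainder mod 41; there are 41 residue classes, each nonempty in this range.
Choosing one from each class (41 integers) avoids any shared remainder.
One more choice must repeat a class, so two differ by a multiple of 41. Hence 41 + 1 = 42.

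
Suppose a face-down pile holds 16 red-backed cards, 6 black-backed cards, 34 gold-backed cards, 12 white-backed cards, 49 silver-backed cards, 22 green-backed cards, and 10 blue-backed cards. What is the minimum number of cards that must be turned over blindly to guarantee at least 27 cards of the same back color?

119

Treat the 7 back colors as pigeonholes.
In the worst case we take at most 26 of each back color, but all 16 red-backed, all 6 black-backed, all 12 white-backed, all 22 green-backed, and all 10 blue-backed (fewer than 26), giving 16 + 6 + 26 + 12 + 26 + 22 + 10 = 118.
One more card then forces some back color to 27, so 118 + 1 = 119.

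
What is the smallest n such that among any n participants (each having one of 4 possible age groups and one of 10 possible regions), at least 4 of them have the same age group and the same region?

There are 4 × 10 = 40 (age group, region) combinations acting as pigeonholes.
With 40 × 3 = 120 participants we could place exactly 3 in each, with no (age group, region) pair reaching 4.
One more forces some (age group, region) pair to hold 4, so 120 + 1 = 121.

121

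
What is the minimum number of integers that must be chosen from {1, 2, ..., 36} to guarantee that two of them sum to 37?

19

Partition {1, …, 36} into 18 pairs: {1,36}, {2,35}, …, {18,19}.
Choosing 18 integers — say the integers 1 through 18 — takes one from each pair and avoids the property.
Choosing 19 forces two into the same pair by pigeonhole, and those sum to 37. So 19.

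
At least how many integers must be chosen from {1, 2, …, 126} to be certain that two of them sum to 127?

64

Partition {1, …, 126} into 63 pairs: {1,126}, {2,125}, …, {63,64}.
Choosing 63 integers — say the integers 1 through 63 — takes one from each pair and avoids the property.
Choosing 64 forces two into the same pair by pigeonhole, and those sum to 127. So 64.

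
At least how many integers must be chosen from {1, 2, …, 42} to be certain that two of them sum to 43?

22

Partition {1, …, 42} into 21 pairs: {1,42}, {2,41}, …, {21,22}.
Choosing 21 integers — say the integers 1 through 21 — takes one from each pair and avoids the property.
Choosing 22 forces two into the same pair by pigeonhole, and those sum to 43. So 22.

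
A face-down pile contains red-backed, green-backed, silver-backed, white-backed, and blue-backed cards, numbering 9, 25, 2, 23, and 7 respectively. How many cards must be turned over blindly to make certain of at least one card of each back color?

The hardest back color to obtain is silver-backed: we could draw every other card first — 66 − 2 = 64 cards — without a single silver-backed one.
The next draw must be silver-backed, so 64 + 1 = 65.

65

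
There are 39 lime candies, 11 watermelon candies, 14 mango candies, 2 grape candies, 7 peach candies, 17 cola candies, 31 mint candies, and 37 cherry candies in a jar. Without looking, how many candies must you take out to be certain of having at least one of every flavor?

The hardest flavor to obtain is grape: we could draw every other candy first — 158 − 2 = 156 candies — without a single grape one.
The next draw must be grape, so 156 + 1 = 157.

157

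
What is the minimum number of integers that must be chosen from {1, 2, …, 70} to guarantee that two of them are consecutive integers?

36

Partition {1, …, 70} into 35 pairs: {1,2}, {3,4}, …, {69,70}.
Choosing 35 integers — say the 35 even numbers 2, 4, …, 70 — takes one from each pair and avoids the property.
Choosing 36 forces two into the same pair by pigeonhole, and those are consecutive. So 36.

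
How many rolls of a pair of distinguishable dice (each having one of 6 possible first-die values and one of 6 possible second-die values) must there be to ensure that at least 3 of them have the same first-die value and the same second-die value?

73

There are 6 × 6 = 36 (first-die value, second-die value) combinations acting as pigeonholes.
With 36 × 2 = 72 rolls of a pair of distinguishable dice we could place exactly 2 in each, with no (first-die value, second-die value) pair reaching 3.
One more forces some (first-die value, second-die value) pair to hold 3, so 72 + 1 = 73.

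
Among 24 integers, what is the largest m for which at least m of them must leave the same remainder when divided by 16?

2

If each of the 16 residue classes modulo 16 held at most 1, the total would be at most 16 × 1 = 16 < 24, a contradiction.
So at least one holds ⌈24/16⌉ = 2.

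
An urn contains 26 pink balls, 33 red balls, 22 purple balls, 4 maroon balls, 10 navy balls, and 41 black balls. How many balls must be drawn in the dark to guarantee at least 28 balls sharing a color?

In the worst case we take at most 27 of each color, but all 26 pink, all 22 purple, all 4 maroon, and all 10 navy (fewer than 27), giving 26 + 27 + 22 + 4 + 10 + 27 = 116.
One more ball then forces some color to 28, so 116 + 1 = 117.

117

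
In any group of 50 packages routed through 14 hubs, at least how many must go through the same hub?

The 50 packages fall into 14 hubs.
If each of the 14 hubs held at most 3, the total would be at most 14 × 3 = 42 < 50, a contradiction.
So at least one holds ⌈50/14⌉ = 4.

4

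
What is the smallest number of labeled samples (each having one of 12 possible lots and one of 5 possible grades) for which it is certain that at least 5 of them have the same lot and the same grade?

241

There are 12 × 5 = 60 (lot, grade) combinations acting as pigeonholes.
With 60 × 4 = 240 labeled samples we could place exactly 4 in each, with no (lot, grade) pair reaching 5.
One more forces some (lot, grade) pair to hold 5, so 240 + 1 = 241.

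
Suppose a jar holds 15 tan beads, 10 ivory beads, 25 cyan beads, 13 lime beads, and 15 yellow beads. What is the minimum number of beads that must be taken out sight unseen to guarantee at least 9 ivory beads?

The worst case draws every non-ivory bead first: 15 + 25 + 13 + 15 = 68.
The next 9 draws are then forced to be ivory, giving 68 + 9 = 77.

77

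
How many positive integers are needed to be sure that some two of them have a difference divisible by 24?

25

Use the pigeonhole principle on residue classes: two integers differ by a multiple of 24 exactly when they share a remainder mod 24.
There are 24 residue classes mod 24, so 24 integers can all lie in distinct classes.
One more integer must repeat a residue, giving a difference divisible by 24. So n = 24 + 1 = 25.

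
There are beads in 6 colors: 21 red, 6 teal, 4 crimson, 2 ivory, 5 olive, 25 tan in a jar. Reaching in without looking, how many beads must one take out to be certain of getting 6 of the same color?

Treat the 6 colors as pigeonholes.
In the worst case we take at most 5 of each color, but all 4 crimson and all 2 ivory (fewer than 5), giving 5 + 5 + 4 + 2 + 5 + 5 = 26.
One more bead then forces some color to 6, so 26 + 1 = 27.

27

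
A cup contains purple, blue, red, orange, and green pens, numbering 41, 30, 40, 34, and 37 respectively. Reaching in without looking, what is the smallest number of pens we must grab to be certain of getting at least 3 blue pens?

155

To avoid blue pens as long as possible, exhaust the other 4 ink colors first.
The worst case draws every non-blue pen first: 41 + 40 + 34 + 37 = 152.
The next 3 draws are then forced to be blue, giving 152 + 3 = 155.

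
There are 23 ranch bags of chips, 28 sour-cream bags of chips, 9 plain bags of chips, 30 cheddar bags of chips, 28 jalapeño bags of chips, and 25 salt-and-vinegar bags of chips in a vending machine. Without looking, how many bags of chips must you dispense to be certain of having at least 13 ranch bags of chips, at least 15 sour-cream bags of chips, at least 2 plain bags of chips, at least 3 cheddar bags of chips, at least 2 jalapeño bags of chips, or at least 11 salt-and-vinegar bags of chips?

Each of the 6 flavors has its own threshold; avoid all of them simultaneously.
The worst case stops just short of every target: 12 ranch, 14 sour-cream, 1 plain, 2 cheddar, 1 jalapeño, 10 salt-and-vinegar — 12 + 14 + 1 + 2 + 1 + 10 = 40 bags of chips.
One more bag of chips must push some flavor to its target, so 40 + 1 = 41.

41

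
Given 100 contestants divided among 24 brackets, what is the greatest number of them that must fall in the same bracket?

5

If each of the 24 brackets held at most 4, the total would be at most 24 × 4 = 96 < 100, a contradiction.
So at least one holds ⌈100/24⌉ = 5.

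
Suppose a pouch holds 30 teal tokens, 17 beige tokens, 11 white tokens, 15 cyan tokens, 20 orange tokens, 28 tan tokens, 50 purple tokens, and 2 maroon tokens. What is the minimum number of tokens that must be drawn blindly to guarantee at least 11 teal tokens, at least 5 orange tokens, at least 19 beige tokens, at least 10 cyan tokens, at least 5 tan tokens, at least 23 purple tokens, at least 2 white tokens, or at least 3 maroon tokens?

The worst case stops just short of every target: 10 teal, all 17 beige, 1 white, 9 cyan, 4 orange, 4 tan, 22 purple, 2 maroon — 10 + 17 + 1 + 9 + 4 + 4 + 22 + 2 = 69 tokens.
One more token must push some color to its target, so 69 + 1 = 70.

70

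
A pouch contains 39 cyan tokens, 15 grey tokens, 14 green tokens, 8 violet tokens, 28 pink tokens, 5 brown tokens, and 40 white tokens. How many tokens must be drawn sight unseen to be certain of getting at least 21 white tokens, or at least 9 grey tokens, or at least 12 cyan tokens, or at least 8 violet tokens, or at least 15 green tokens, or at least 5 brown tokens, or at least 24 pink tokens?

88

Each of the 7 colors has its own threshold; avoid all of them simultaneously.
The worst case stops just short of every target: 11 cyan, 8 grey, 14 green, 7 violet, 23 pink, 4 brown, 20 white — 11 + 8 + 14 + 7 + 23 + 4 + 20 = 87 tokens.
One more token must push some color to its target, so 87 + 1 = 88.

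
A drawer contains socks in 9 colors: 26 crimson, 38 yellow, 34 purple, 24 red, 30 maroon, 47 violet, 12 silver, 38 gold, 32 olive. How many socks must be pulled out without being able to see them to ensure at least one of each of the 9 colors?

The hardest color to obtain is silver: we could draw every other sock first — 281 − 12 = 269 socks — without a single silver one.
The next draw must be silver, so 269 + 1 = 270.

270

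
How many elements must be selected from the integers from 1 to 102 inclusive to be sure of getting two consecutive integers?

52

Partition {1, …, 102} into 51 pairs: {1,2}, {3,4}, …, {101,102}.
Choosing 51 integers — say the 51 even numbers 2, 4, …, 102 — takes one from each pair and avoids the property.
Choosing 52 forces two into the same pair by pigeonhole, and those are consecutive. So 52.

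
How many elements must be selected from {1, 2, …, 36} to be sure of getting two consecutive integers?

19

Partition {1, …, 36} into 18 pairs: {1,2}, {3,4}, …, {35,36}.
Choosing 18 integers — say the 18 even numbers 2, 4, …, 36 — takes one from each pair and avoids the property.
Choosing 19 forces two into the same pair by pigeonhole, and those are consecutive. So 19.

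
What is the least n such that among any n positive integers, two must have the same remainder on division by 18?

Use the pigeonhole principle on residue classes: two integers differ by a multiple of 18 exactly when they share a remainder mod 18.
There are 18 residue classes mod 18, so 18 integers can all lie in distinct classes.
One more integer must repeat a residue, giving a difference divisible by 18. So n = 18 + 1 = 19.

19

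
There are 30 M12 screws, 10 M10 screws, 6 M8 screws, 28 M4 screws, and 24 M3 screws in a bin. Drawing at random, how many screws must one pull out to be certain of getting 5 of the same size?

The worst case takes 4 screws of each size without reaching 5 of any: 5 × 4 = 20.
The next screw must bring some size to 5, so 20 + 1 = 21.

21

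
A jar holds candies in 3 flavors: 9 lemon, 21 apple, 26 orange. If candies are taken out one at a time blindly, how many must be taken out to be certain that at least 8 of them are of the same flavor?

22

Treat the 3 flavors as pigeonholes.
The worst case takes 7 candies of each flavor without reaching 8 of any: 3 × 7 = 21.
The next candy must bring some flavor to 8, so 21 + 1 = 22.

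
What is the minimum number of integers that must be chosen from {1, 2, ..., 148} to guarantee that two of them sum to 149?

Partition {1, …, 148} into 74 pairs: {1,148}, {2,147}, …, {74,75}.
Choosing 74 integers — say the integers 1 through 74 — takes one from each pair and avoids the property.
Choosing 75 forces two into the same pair by pigeonhole, and those sum to 149. So 75.

75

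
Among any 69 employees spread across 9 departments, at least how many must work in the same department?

8

If each of the 9 departments held at most 7, the total would be at most 9 × 7 = 63 < 69, a contradiction.
So at least one holds ⌈69/9⌉ = 8.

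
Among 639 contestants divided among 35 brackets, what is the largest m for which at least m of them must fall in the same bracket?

19

If each of the 35 brackets held at most 18, the total would be at most 35 × 18 = 630 < 639, a contradiction.
So at least one holds ⌈639/35⌉ = 19.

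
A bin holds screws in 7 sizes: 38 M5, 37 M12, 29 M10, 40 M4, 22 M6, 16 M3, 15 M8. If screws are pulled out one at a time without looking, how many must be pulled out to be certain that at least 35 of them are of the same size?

185

Treat the 7 sizes as pigeonholes.
In the worst case we take at most 34 of each size, but all 29 M10, all 22 M6, all 16 M3, and all 15 M8 (fewer than 34), giving 34 + 34 + 29 + 34 + 22 + 16 + 15 = 184.
One more screw then forces some size to 35, so 184 + 1 = 185.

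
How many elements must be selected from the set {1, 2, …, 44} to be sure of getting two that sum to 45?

23

Partition {1, …, 44} into 22 pairs: {1,44}, {2,43}, …, {22,23}.
Choosing 22 integers — say the integers 1 through 22 — takes one from each pair and avoids the property.
Choosing 23 forces two into the same pair by pigeonhole, and those sum to 45. So 23.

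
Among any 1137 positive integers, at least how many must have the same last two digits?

There are 100 possible two-digit endings, which serve as the pigeonholes.
If each of the 100 possible two-digit endings held at most 11, the total would be at most 100 × 11 = 1100 < 1137, a contradiction.
So at least one holds ⌈1137/100⌉ = 12.

12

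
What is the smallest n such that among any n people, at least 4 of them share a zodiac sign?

There are 12 zodiac signs acting as pigeonholes.
With 12 × 3 = 36 people we could place exactly 3 in each, with no class reaching 4.
One more forces some class to hold 4, so 36 + 1 = 37.

37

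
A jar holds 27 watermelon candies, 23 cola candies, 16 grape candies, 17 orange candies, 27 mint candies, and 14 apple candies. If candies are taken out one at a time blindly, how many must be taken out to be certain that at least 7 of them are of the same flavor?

The worst case takes 6 candies of each flavor without reaching 7 of any: 6 × 6 = 36.
The next candy must bring some flavor to 7, so 36 + 1 = 37.

37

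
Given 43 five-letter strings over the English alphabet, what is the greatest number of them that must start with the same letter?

2

There are 26 possible first letters, which serve as the pigeonholes.
If each of the 26 possible first letters held at most 1, the total would be at most 26 × 1 = 26 < 43, a contradiction.
So at least one holds ⌈43/26⌉ = 2.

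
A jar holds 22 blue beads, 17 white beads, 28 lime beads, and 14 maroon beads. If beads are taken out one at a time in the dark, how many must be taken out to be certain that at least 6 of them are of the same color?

The worst case takes 5 beads of each color without reaching 6 of any: 4 × 5 = 20.
The next bead must bring some color to 6, so 20 + 1 = 21.

21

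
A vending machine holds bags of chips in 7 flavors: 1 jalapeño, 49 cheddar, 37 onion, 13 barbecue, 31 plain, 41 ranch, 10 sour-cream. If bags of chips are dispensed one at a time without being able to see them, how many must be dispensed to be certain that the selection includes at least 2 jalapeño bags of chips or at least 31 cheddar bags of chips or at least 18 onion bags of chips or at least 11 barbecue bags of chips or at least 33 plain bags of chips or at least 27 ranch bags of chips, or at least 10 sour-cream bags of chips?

The worst case stops just short of every target: 1 jalapeño, 30 cheddar, 17 onion, 10 barbecue, all 31 plain, 26 ranch, 9 sour-cream — 1 + 30 + 17 + 10 + 31 + 26 + 9 = 124 bags of chips.
One more bag of chips must push some flavor to its target, so 124 + 1 = 125.

125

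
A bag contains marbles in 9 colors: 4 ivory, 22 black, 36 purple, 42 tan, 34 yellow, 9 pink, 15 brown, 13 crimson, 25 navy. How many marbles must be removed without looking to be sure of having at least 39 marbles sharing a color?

197

In the worst case we take at most 38 of each color, but all 4 ivory, all 22 black, all 36 purple, all 34 yellow, all 9 pink, all 15 brown, all 13 crimson, and all 25 navy (fewer than 38), giving 4 + 22 + 36 + 38 + 34 + 9 + 15 + 13 + 25 = 196.
One more marble then forces some color to 39, so 196 + 1 = 197.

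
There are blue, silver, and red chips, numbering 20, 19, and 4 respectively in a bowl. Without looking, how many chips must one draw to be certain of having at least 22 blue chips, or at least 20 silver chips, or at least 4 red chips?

The worst case stops just short of every target: all 20 blue, 19 silver, 3 red — 20 + 19 + 3 = 42 chips.
One more chip must push some color to its target, so 42 + 1 = 43.

43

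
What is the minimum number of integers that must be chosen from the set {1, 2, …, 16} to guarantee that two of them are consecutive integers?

Partition {1, …, 16} into 8 pairs: {1,2}, {3,4}, …, {15,16}.
Choosing 8 integers — say the 8 even numbers 2, 4, …, 16 — takes one from each pair and avoids the property.
Choosing 9 forces two into the same pair by pigeonhole, and those are consecutive. So 9.

9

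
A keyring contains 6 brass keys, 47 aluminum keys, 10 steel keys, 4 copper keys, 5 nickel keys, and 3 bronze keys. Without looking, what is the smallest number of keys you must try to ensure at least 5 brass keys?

74

The worst case draws every non-brass key first: 47 + 10 + 4 + 5 + 3 = 69.
The next 5 draws are then forced to be brass, giving 69 + 5 = 74.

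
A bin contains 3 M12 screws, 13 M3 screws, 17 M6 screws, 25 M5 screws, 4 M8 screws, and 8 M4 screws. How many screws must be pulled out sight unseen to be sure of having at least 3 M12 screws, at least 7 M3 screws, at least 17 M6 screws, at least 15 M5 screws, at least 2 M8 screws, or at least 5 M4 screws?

44

Each of the 6 sizes has its own threshold; avoid all of them simultaneously.
The worst case stops just short of every target: 2 M12, 6 M3, 16 M6, 14 M5, 1 M8, 4 M4 — 2 + 6 + 16 + 14 + 1 + 4 = 43 screws.
One more screw must push some size to its target, so 43 + 1 = 44.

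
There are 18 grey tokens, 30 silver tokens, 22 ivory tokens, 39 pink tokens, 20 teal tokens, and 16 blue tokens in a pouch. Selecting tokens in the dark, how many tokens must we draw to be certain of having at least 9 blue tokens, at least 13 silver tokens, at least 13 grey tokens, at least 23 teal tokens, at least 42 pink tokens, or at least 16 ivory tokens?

107

The worst case stops just short of every target: 12 grey, 12 silver, 15 ivory, all 39 pink, all 20 teal, 8 blue — 12 + 12 + 15 + 39 + 20 + 8 = 106 tokens.
One more token must push some color to its target, so 106 + 1 = 107.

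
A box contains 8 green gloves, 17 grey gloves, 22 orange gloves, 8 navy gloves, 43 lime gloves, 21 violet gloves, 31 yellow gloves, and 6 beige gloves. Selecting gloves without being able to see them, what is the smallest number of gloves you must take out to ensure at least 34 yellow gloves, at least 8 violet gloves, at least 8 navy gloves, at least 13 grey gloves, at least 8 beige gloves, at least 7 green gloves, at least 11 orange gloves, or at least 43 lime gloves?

Each of the 8 colors has its own threshold; avoid all of them simultaneously.
The worst case stops just short of every target: 6 green, 12 grey, 10 orange, 7 navy, 42 lime, 7 violet, all 31 yellow, all 6 beige — 6 + 12 + 10 + 7 + 42 + 7 + 31 + 6 = 121 gloves.
One more glove must push some color to its target, so 121 + 1 = 122.

122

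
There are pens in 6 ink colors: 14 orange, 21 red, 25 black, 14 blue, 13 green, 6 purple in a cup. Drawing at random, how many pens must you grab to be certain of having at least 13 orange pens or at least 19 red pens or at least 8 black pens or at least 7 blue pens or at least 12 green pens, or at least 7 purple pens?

61

Each of the 6 ink colors has its own threshold; avoid all of them simultaneously.
The worst case stops just short of every target: 12 orange, 18 red, 7 black, 6 blue, 11 green, 6 purple — 12 + 18 + 7 + 6 + 11 + 6 = 60 pens.
One more pen must push some ink color to its target, so 60 + 1 = 61.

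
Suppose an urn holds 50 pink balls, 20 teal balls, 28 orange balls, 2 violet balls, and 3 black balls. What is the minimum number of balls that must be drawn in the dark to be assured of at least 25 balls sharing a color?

Treat the 5 colors as pigeonholes.
In the worst case we take at most 24 of each color, but all 20 teal, all 2 violet, and all 3 black (fewer than 24), giving 24 + 20 + 24 + 2 + 3 = 73.
One more ball then forces some color to 25, so 73 + 1 = 74.

74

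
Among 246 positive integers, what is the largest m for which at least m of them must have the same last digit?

There are 10 possible last digits, which serve as the pigeonholes.
If each of the 10 possible last digits held at most 24, the total would be at most 10 × 24 = 240 < 246, a contradiction.
So at least one holds ⌈246/10⌉ = 25.

25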